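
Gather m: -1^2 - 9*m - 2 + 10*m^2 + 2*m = 10*m^2 - 7*m - 3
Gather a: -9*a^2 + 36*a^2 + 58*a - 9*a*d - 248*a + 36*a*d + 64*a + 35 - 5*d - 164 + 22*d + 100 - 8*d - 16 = 27*a^2 + a*(27*d - 126) + 9*d - 45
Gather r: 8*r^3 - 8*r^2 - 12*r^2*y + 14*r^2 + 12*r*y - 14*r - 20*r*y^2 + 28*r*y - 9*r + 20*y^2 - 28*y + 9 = 8*r^3 + r^2*(6 - 12*y) + r*(-20*y^2 + 40*y - 23) + 20*y^2 - 28*y + 9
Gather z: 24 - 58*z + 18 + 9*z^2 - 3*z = 9*z^2 - 61*z + 42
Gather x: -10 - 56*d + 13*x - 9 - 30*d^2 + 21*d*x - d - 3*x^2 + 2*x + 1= -30*d^2 - 57*d - 3*x^2 + x*(21*d + 15) - 18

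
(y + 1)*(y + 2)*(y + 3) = y^3 + 6*y^2 + 11*y + 6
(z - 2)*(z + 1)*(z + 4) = z^3 + 3*z^2 - 6*z - 8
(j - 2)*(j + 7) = j^2 + 5*j - 14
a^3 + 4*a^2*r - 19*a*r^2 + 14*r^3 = (a - 2*r)*(a - r)*(a + 7*r)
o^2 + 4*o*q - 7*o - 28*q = (o - 7)*(o + 4*q)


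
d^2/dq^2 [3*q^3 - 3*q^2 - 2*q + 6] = 18*q - 6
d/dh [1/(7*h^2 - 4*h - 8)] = 2*(2 - 7*h)/(-7*h^2 + 4*h + 8)^2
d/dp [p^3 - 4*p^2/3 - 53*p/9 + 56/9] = 3*p^2 - 8*p/3 - 53/9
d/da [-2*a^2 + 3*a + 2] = 3 - 4*a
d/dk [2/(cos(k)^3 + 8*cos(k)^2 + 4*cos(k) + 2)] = 2*(3*cos(k)^2 + 16*cos(k) + 4)*sin(k)/(cos(k)^3 + 8*cos(k)^2 + 4*cos(k) + 2)^2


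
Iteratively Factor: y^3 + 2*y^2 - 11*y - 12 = (y + 4)*(y^2 - 2*y - 3) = (y - 3)*(y + 4)*(y + 1)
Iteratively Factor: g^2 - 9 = (g - 3)*(g + 3)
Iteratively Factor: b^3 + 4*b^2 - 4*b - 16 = (b - 2)*(b^2 + 6*b + 8) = (b - 2)*(b + 4)*(b + 2)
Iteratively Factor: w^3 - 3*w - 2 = (w - 2)*(w^2 + 2*w + 1) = (w - 2)*(w + 1)*(w + 1)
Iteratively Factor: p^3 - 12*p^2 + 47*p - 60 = (p - 4)*(p^2 - 8*p + 15) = (p - 4)*(p - 3)*(p - 5)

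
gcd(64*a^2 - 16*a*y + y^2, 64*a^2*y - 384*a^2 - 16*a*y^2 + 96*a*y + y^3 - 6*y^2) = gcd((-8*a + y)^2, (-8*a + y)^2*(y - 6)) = 64*a^2 - 16*a*y + y^2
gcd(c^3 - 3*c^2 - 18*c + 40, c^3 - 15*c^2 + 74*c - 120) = c - 5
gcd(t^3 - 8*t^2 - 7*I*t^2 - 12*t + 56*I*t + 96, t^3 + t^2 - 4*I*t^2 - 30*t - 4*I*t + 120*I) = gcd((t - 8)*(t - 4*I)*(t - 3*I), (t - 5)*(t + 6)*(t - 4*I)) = t - 4*I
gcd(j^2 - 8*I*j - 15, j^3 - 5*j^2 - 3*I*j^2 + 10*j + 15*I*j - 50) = j - 5*I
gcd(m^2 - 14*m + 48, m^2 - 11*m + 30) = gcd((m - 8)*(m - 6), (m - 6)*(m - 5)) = m - 6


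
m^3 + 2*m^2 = m^2*(m + 2)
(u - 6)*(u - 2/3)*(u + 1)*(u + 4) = u^4 - 5*u^3/3 - 76*u^2/3 - 20*u/3 + 16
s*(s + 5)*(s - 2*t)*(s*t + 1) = s^4*t - 2*s^3*t^2 + 5*s^3*t + s^3 - 10*s^2*t^2 - 2*s^2*t + 5*s^2 - 10*s*t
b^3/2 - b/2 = b*(b/2 + 1/2)*(b - 1)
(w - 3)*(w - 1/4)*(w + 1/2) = w^3 - 11*w^2/4 - 7*w/8 + 3/8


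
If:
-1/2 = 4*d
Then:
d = -1/8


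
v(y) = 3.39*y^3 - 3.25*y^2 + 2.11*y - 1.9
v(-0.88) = -8.58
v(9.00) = 2225.15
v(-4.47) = -379.05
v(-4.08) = -294.85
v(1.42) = 4.25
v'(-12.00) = 1544.59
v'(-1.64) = 40.12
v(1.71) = 9.16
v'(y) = 10.17*y^2 - 6.5*y + 2.11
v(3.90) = 157.99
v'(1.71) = 20.73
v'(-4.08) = 197.92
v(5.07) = 367.05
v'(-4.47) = 234.37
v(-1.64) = -29.05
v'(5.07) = 230.57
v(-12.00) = -6353.14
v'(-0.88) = 15.71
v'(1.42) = 13.39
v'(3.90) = 131.45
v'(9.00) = 767.38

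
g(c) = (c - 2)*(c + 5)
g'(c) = 2*c + 3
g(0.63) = -7.71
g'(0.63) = 4.26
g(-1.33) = -12.22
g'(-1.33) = 0.34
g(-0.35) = -10.93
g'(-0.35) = 2.30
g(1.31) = -4.35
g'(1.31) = 5.62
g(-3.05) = -9.85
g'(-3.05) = -3.10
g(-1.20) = -12.16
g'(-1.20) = 0.60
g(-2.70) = -10.81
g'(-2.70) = -2.40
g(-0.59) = -11.42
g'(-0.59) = 1.82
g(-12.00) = 98.00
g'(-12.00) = -21.00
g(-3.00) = -10.00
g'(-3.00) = -3.00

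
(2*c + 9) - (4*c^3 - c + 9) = -4*c^3 + 3*c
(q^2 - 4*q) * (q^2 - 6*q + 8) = q^4 - 10*q^3 + 32*q^2 - 32*q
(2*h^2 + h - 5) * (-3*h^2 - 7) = -6*h^4 - 3*h^3 + h^2 - 7*h + 35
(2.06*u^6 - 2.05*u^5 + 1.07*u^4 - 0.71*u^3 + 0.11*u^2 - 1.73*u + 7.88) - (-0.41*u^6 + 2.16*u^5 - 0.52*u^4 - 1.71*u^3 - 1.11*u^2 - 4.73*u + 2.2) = 2.47*u^6 - 4.21*u^5 + 1.59*u^4 + 1.0*u^3 + 1.22*u^2 + 3.0*u + 5.68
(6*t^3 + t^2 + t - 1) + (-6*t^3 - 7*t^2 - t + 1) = -6*t^2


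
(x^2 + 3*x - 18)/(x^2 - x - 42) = (x - 3)/(x - 7)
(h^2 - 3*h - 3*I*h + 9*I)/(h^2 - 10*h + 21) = (h - 3*I)/(h - 7)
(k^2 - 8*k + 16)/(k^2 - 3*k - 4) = (k - 4)/(k + 1)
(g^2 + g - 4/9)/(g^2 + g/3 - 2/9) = (3*g + 4)/(3*g + 2)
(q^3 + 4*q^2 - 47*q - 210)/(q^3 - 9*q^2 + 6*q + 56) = (q^2 + 11*q + 30)/(q^2 - 2*q - 8)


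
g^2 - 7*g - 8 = (g - 8)*(g + 1)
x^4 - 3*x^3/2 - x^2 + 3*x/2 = x*(x - 3/2)*(x - 1)*(x + 1)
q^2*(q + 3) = q^3 + 3*q^2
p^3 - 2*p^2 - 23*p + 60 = (p - 4)*(p - 3)*(p + 5)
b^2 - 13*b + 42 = (b - 7)*(b - 6)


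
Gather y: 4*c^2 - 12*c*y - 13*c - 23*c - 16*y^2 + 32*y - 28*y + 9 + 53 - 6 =4*c^2 - 36*c - 16*y^2 + y*(4 - 12*c) + 56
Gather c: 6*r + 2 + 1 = 6*r + 3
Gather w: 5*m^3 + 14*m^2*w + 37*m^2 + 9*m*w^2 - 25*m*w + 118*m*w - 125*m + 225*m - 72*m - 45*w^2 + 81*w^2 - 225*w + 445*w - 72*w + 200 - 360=5*m^3 + 37*m^2 + 28*m + w^2*(9*m + 36) + w*(14*m^2 + 93*m + 148) - 160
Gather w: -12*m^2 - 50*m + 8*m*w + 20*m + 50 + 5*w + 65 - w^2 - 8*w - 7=-12*m^2 - 30*m - w^2 + w*(8*m - 3) + 108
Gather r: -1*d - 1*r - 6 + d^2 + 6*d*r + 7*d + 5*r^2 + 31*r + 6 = d^2 + 6*d + 5*r^2 + r*(6*d + 30)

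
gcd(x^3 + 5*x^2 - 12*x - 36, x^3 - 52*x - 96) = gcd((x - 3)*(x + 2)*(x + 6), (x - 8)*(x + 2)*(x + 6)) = x^2 + 8*x + 12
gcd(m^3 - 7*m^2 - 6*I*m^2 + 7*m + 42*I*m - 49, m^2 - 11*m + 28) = m - 7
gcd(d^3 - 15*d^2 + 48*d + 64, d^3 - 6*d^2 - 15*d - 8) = d^2 - 7*d - 8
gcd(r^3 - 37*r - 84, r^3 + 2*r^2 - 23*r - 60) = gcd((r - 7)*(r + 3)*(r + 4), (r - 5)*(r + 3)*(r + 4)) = r^2 + 7*r + 12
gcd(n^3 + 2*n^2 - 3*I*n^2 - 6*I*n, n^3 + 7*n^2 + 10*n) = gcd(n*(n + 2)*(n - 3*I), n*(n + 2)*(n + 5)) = n^2 + 2*n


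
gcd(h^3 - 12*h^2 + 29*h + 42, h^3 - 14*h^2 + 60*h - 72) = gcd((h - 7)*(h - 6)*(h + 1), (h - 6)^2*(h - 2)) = h - 6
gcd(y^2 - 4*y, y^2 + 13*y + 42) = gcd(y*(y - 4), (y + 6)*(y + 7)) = 1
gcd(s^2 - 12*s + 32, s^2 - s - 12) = s - 4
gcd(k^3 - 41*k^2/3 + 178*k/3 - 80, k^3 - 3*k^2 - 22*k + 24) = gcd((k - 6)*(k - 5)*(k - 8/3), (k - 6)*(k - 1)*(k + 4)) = k - 6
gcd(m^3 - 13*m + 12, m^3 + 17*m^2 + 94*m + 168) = m + 4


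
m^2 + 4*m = m*(m + 4)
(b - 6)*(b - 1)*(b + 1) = b^3 - 6*b^2 - b + 6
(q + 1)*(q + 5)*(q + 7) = q^3 + 13*q^2 + 47*q + 35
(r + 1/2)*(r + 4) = r^2 + 9*r/2 + 2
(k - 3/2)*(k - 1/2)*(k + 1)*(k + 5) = k^4 + 4*k^3 - 25*k^2/4 - 11*k/2 + 15/4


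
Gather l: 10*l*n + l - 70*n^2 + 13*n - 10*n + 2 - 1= l*(10*n + 1) - 70*n^2 + 3*n + 1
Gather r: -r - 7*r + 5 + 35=40 - 8*r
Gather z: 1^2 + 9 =10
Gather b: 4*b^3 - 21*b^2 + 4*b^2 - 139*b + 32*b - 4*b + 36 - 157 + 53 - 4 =4*b^3 - 17*b^2 - 111*b - 72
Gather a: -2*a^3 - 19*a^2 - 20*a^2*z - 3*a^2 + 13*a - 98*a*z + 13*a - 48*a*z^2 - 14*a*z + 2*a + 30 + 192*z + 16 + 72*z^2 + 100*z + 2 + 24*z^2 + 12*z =-2*a^3 + a^2*(-20*z - 22) + a*(-48*z^2 - 112*z + 28) + 96*z^2 + 304*z + 48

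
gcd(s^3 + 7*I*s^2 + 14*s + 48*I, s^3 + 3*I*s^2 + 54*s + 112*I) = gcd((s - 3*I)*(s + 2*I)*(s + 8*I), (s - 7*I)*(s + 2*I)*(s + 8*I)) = s^2 + 10*I*s - 16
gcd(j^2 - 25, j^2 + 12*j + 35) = j + 5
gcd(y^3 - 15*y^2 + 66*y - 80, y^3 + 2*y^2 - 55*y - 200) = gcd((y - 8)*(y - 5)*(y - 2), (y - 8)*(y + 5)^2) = y - 8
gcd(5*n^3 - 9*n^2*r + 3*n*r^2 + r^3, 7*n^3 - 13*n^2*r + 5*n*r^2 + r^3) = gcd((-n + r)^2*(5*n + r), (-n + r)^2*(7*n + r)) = n^2 - 2*n*r + r^2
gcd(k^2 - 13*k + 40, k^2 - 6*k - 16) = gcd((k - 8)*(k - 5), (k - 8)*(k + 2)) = k - 8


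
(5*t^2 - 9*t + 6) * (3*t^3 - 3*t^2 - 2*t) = 15*t^5 - 42*t^4 + 35*t^3 - 12*t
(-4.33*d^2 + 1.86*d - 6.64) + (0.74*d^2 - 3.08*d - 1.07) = -3.59*d^2 - 1.22*d - 7.71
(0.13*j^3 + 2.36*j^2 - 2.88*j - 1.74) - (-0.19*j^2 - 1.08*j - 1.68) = 0.13*j^3 + 2.55*j^2 - 1.8*j - 0.0600000000000001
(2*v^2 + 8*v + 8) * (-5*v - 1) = -10*v^3 - 42*v^2 - 48*v - 8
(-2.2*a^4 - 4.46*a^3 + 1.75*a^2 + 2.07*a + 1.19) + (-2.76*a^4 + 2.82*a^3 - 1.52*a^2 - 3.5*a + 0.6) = -4.96*a^4 - 1.64*a^3 + 0.23*a^2 - 1.43*a + 1.79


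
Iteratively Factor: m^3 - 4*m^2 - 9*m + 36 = (m - 3)*(m^2 - m - 12) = (m - 4)*(m - 3)*(m + 3)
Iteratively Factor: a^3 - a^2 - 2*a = (a + 1)*(a^2 - 2*a) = (a - 2)*(a + 1)*(a)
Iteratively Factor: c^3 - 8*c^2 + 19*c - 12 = (c - 4)*(c^2 - 4*c + 3) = (c - 4)*(c - 1)*(c - 3)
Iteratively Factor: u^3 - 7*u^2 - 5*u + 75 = (u + 3)*(u^2 - 10*u + 25) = (u - 5)*(u + 3)*(u - 5)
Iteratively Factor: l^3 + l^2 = (l)*(l^2 + l) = l^2*(l + 1)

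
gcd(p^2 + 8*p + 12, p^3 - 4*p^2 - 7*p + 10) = p + 2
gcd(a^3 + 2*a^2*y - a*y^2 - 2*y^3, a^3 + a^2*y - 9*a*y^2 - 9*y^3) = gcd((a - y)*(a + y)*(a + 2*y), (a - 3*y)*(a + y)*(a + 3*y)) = a + y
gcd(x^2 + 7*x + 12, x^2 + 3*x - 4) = x + 4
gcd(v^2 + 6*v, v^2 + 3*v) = v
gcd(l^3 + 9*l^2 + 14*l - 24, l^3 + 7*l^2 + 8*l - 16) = l^2 + 3*l - 4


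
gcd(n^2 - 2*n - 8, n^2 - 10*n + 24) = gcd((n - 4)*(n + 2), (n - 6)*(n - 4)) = n - 4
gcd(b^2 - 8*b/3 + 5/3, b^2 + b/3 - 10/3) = b - 5/3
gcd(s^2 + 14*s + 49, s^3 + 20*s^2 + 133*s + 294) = s^2 + 14*s + 49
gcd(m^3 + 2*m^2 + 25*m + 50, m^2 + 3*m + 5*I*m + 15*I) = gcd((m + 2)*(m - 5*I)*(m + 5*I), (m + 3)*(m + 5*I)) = m + 5*I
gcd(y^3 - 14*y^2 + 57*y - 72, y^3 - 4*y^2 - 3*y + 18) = y^2 - 6*y + 9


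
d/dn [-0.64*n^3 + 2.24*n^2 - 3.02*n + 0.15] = -1.92*n^2 + 4.48*n - 3.02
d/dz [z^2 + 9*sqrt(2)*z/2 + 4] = 2*z + 9*sqrt(2)/2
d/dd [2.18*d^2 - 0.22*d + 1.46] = 4.36*d - 0.22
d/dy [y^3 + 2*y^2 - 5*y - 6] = 3*y^2 + 4*y - 5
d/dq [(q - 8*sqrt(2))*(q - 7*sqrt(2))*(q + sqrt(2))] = 3*q^2 - 28*sqrt(2)*q + 82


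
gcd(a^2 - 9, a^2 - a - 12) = a + 3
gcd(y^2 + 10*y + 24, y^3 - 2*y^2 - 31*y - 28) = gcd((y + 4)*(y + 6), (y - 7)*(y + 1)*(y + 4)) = y + 4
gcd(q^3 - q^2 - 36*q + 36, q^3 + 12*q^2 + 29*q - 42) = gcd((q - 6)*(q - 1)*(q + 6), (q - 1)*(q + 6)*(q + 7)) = q^2 + 5*q - 6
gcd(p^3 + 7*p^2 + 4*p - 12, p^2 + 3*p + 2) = p + 2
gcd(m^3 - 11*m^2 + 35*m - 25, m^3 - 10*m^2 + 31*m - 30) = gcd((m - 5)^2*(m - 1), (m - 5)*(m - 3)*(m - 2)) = m - 5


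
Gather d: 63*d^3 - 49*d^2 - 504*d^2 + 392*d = 63*d^3 - 553*d^2 + 392*d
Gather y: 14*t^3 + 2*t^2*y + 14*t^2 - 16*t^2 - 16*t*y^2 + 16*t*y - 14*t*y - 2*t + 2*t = 14*t^3 - 2*t^2 - 16*t*y^2 + y*(2*t^2 + 2*t)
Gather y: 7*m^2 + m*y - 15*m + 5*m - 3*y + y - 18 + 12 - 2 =7*m^2 - 10*m + y*(m - 2) - 8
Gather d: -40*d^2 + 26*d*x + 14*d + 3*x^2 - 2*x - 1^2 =-40*d^2 + d*(26*x + 14) + 3*x^2 - 2*x - 1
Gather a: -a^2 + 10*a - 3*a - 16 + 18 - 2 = -a^2 + 7*a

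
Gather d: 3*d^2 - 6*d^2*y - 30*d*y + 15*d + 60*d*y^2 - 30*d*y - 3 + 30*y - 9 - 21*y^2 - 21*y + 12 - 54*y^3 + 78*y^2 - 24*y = d^2*(3 - 6*y) + d*(60*y^2 - 60*y + 15) - 54*y^3 + 57*y^2 - 15*y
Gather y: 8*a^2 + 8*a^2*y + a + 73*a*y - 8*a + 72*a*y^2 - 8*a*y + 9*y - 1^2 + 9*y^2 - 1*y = 8*a^2 - 7*a + y^2*(72*a + 9) + y*(8*a^2 + 65*a + 8) - 1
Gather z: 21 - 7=14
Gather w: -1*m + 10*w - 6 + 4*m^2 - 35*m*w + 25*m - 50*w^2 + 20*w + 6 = 4*m^2 + 24*m - 50*w^2 + w*(30 - 35*m)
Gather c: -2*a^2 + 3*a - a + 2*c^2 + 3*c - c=-2*a^2 + 2*a + 2*c^2 + 2*c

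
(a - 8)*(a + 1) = a^2 - 7*a - 8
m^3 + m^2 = m^2*(m + 1)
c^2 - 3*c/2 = c*(c - 3/2)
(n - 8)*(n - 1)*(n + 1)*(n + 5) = n^4 - 3*n^3 - 41*n^2 + 3*n + 40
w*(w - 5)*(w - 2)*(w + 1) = w^4 - 6*w^3 + 3*w^2 + 10*w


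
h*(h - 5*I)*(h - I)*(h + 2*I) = h^4 - 4*I*h^3 + 7*h^2 - 10*I*h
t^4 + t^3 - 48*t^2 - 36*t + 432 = (t - 6)*(t - 3)*(t + 4)*(t + 6)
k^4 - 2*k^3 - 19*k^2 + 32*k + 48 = (k - 4)*(k - 3)*(k + 1)*(k + 4)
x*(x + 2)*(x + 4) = x^3 + 6*x^2 + 8*x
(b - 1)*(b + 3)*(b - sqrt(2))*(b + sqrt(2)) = b^4 + 2*b^3 - 5*b^2 - 4*b + 6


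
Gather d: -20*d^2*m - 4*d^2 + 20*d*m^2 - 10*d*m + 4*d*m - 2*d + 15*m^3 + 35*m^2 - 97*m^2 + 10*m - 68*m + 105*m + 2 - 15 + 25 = d^2*(-20*m - 4) + d*(20*m^2 - 6*m - 2) + 15*m^3 - 62*m^2 + 47*m + 12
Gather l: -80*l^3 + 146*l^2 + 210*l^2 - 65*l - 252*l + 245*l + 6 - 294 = -80*l^3 + 356*l^2 - 72*l - 288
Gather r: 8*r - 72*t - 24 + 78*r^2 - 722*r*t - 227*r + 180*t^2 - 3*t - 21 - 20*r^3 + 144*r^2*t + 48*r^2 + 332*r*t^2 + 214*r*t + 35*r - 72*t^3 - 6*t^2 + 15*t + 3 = -20*r^3 + r^2*(144*t + 126) + r*(332*t^2 - 508*t - 184) - 72*t^3 + 174*t^2 - 60*t - 42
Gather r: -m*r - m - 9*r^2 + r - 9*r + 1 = -m - 9*r^2 + r*(-m - 8) + 1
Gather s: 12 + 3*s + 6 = 3*s + 18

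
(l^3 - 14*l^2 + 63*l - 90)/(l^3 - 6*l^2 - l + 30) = (l - 6)/(l + 2)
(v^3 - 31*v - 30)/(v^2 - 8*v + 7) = (v^3 - 31*v - 30)/(v^2 - 8*v + 7)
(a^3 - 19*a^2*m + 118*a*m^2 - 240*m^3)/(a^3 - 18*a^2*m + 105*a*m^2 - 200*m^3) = (a - 6*m)/(a - 5*m)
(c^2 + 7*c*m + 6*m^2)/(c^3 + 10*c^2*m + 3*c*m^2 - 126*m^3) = (c + m)/(c^2 + 4*c*m - 21*m^2)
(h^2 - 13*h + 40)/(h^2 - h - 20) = (h - 8)/(h + 4)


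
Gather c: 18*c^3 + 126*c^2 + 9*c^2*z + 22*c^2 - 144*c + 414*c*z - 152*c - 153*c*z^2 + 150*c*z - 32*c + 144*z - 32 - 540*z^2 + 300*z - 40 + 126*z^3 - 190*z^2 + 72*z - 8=18*c^3 + c^2*(9*z + 148) + c*(-153*z^2 + 564*z - 328) + 126*z^3 - 730*z^2 + 516*z - 80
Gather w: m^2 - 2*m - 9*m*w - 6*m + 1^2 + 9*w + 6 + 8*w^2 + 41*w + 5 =m^2 - 8*m + 8*w^2 + w*(50 - 9*m) + 12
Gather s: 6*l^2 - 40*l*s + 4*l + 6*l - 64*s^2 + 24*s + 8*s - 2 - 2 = 6*l^2 + 10*l - 64*s^2 + s*(32 - 40*l) - 4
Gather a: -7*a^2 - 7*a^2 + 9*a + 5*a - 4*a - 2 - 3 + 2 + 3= -14*a^2 + 10*a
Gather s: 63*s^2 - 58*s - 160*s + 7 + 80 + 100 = 63*s^2 - 218*s + 187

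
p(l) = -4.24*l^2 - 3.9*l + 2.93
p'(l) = -8.48*l - 3.9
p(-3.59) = -37.71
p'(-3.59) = 26.54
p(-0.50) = 3.82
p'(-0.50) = 0.34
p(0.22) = 1.87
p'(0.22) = -5.77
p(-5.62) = -109.07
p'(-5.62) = 43.76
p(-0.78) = 3.39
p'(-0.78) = 2.71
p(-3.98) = -48.71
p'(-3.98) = 29.85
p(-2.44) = -12.80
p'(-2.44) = 16.79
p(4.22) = -89.04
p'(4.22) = -39.69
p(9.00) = -375.61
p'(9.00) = -80.22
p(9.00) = -375.61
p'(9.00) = -80.22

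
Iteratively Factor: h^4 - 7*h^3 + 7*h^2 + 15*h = (h - 3)*(h^3 - 4*h^2 - 5*h) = (h - 5)*(h - 3)*(h^2 + h) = (h - 5)*(h - 3)*(h + 1)*(h)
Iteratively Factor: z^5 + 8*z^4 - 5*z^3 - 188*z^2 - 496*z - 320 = (z + 4)*(z^4 + 4*z^3 - 21*z^2 - 104*z - 80) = (z - 5)*(z + 4)*(z^3 + 9*z^2 + 24*z + 16) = (z - 5)*(z + 1)*(z + 4)*(z^2 + 8*z + 16) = (z - 5)*(z + 1)*(z + 4)^2*(z + 4)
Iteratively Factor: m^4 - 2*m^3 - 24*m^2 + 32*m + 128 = (m - 4)*(m^3 + 2*m^2 - 16*m - 32) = (m - 4)*(m + 2)*(m^2 - 16) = (m - 4)*(m + 2)*(m + 4)*(m - 4)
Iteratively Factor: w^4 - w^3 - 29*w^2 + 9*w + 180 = (w + 3)*(w^3 - 4*w^2 - 17*w + 60) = (w - 5)*(w + 3)*(w^2 + w - 12) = (w - 5)*(w - 3)*(w + 3)*(w + 4)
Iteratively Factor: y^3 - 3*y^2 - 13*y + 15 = (y + 3)*(y^2 - 6*y + 5) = (y - 1)*(y + 3)*(y - 5)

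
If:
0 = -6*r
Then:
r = 0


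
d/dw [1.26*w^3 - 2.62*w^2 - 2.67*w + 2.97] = 3.78*w^2 - 5.24*w - 2.67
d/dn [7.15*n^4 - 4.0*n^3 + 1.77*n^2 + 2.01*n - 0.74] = 28.6*n^3 - 12.0*n^2 + 3.54*n + 2.01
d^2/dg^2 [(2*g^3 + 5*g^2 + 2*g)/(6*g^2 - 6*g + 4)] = (69*g^3 - 126*g^2 - 12*g + 32)/(27*g^6 - 81*g^5 + 135*g^4 - 135*g^3 + 90*g^2 - 36*g + 8)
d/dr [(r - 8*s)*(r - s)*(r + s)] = 3*r^2 - 16*r*s - s^2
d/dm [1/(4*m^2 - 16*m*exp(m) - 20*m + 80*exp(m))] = (m*exp(m) - m/2 - 4*exp(m) + 5/4)/(m^2 - 4*m*exp(m) - 5*m + 20*exp(m))^2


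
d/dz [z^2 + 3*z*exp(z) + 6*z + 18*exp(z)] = 3*z*exp(z) + 2*z + 21*exp(z) + 6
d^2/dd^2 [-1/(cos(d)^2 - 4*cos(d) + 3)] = (4*sin(d)^4 - 6*sin(d)^2 + 27*cos(d) - 3*cos(3*d) - 24)/((cos(d) - 3)^3*(cos(d) - 1)^3)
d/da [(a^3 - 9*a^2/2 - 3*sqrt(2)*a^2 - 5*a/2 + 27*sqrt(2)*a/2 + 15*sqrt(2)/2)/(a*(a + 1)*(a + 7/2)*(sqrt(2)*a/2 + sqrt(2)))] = (-4*sqrt(2)*a^6 + 48*a^5 + 36*sqrt(2)*a^5 - 168*a^4 + 197*sqrt(2)*a^4 - 1644*a^3 + 186*sqrt(2)*a^3 - 2688*a^2 - sqrt(2)*a^2 - 1500*a - 420)/(a^2*(4*a^6 + 52*a^5 + 269*a^4 + 706*a^3 + 989*a^2 + 700*a + 196))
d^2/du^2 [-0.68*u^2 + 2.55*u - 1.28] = -1.36000000000000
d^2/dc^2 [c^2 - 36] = 2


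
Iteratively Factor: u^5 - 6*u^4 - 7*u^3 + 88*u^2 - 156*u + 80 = (u - 5)*(u^4 - u^3 - 12*u^2 + 28*u - 16) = (u - 5)*(u + 4)*(u^3 - 5*u^2 + 8*u - 4) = (u - 5)*(u - 2)*(u + 4)*(u^2 - 3*u + 2) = (u - 5)*(u - 2)^2*(u + 4)*(u - 1)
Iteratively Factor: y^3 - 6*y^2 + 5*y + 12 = (y - 4)*(y^2 - 2*y - 3) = (y - 4)*(y - 3)*(y + 1)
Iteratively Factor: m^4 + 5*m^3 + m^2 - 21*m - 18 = (m + 3)*(m^3 + 2*m^2 - 5*m - 6) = (m + 1)*(m + 3)*(m^2 + m - 6) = (m - 2)*(m + 1)*(m + 3)*(m + 3)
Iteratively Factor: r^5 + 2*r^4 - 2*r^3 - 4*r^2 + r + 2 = (r - 1)*(r^4 + 3*r^3 + r^2 - 3*r - 2) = (r - 1)*(r + 1)*(r^3 + 2*r^2 - r - 2) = (r - 1)^2*(r + 1)*(r^2 + 3*r + 2) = (r - 1)^2*(r + 1)^2*(r + 2)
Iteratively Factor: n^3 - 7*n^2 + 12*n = (n - 4)*(n^2 - 3*n) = (n - 4)*(n - 3)*(n)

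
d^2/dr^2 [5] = 0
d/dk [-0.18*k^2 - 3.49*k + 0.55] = -0.36*k - 3.49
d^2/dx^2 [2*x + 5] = 0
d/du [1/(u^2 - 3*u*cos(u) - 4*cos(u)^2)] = (-3*u*sin(u) - 2*u - 4*sin(2*u) + 3*cos(u))/((u - 4*cos(u))^2*(u + cos(u))^2)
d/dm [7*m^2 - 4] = 14*m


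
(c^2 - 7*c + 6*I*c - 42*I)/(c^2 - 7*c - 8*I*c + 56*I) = (c + 6*I)/(c - 8*I)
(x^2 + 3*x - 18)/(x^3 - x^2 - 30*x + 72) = 1/(x - 4)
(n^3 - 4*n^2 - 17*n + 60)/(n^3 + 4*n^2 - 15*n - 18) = (n^2 - n - 20)/(n^2 + 7*n + 6)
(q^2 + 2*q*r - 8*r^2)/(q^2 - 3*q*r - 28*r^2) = (q - 2*r)/(q - 7*r)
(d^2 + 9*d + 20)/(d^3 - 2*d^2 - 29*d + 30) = (d + 4)/(d^2 - 7*d + 6)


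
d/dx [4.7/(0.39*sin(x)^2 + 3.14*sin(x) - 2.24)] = -(3.666*sin(x) + 14.758)*cos(x)/(0.39*sin(x)^2 + 3.14*sin(x) - 2.24)^2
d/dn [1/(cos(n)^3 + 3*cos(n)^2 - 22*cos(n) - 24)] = (3*cos(n)^2 + 6*cos(n) - 22)*sin(n)/(cos(n)^3 + 3*cos(n)^2 - 22*cos(n) - 24)^2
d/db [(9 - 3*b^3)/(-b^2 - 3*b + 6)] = 3*(3*b^2*(b^2 + 3*b - 6) - (2*b + 3)*(b^3 - 3))/(b^2 + 3*b - 6)^2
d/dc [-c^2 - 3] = -2*c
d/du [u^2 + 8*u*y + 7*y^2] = 2*u + 8*y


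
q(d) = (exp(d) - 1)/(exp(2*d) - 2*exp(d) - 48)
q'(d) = (exp(d) - 1)*(-2*exp(2*d) + 2*exp(d))/(exp(2*d) - 2*exp(d) - 48)^2 + exp(d)/(exp(2*d) - 2*exp(d) - 48) = (-2*(1 - exp(d))^2 + exp(2*d) - 2*exp(d) - 48)*exp(d)/(-exp(2*d) + 2*exp(d) + 48)^2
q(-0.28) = 0.00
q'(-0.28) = -0.02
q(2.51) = 0.14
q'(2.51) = -0.35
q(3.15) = 0.05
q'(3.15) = -0.06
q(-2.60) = 0.02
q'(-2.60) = -0.00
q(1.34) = -0.07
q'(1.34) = -0.13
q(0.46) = -0.01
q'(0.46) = -0.03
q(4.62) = 0.01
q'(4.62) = -0.01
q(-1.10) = 0.01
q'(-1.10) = -0.01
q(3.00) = 0.06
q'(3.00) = -0.08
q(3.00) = 0.06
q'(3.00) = -0.08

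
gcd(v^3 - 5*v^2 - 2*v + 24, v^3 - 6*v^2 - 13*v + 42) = 1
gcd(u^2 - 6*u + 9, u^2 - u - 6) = u - 3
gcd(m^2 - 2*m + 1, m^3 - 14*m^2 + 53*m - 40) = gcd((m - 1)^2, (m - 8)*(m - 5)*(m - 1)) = m - 1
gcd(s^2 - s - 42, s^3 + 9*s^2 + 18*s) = s + 6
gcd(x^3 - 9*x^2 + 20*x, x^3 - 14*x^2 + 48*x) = x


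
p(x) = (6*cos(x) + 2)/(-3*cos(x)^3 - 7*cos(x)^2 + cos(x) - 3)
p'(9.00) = 0.17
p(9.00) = 0.47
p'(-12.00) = -0.46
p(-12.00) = -0.79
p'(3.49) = -0.14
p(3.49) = 0.48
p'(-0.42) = 0.32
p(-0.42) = -0.73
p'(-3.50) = 0.14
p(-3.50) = 0.48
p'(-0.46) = 0.36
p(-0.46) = -0.75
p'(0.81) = -0.65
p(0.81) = -0.93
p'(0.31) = -0.23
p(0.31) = -0.70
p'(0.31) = -0.23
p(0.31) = -0.70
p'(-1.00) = 0.62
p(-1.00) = -1.05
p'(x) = (6*cos(x) + 2)*(-9*sin(x)*cos(x)^2 - 14*sin(x)*cos(x) + sin(x))/(-3*cos(x)^3 - 7*cos(x)^2 + cos(x) - 3)^2 - 6*sin(x)/(-3*cos(x)^3 - 7*cos(x)^2 + cos(x) - 3)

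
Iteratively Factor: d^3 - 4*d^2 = (d)*(d^2 - 4*d) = d*(d - 4)*(d)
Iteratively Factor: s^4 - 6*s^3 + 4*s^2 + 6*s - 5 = (s - 1)*(s^3 - 5*s^2 - s + 5) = (s - 1)*(s + 1)*(s^2 - 6*s + 5) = (s - 1)^2*(s + 1)*(s - 5)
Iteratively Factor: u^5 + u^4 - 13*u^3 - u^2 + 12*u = (u - 1)*(u^4 + 2*u^3 - 11*u^2 - 12*u) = (u - 1)*(u + 1)*(u^3 + u^2 - 12*u) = u*(u - 1)*(u + 1)*(u^2 + u - 12) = u*(u - 1)*(u + 1)*(u + 4)*(u - 3)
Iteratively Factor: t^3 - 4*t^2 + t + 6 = (t + 1)*(t^2 - 5*t + 6) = (t - 3)*(t + 1)*(t - 2)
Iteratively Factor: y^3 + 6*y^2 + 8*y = (y)*(y^2 + 6*y + 8) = y*(y + 2)*(y + 4)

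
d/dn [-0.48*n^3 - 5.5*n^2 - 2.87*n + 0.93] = -1.44*n^2 - 11.0*n - 2.87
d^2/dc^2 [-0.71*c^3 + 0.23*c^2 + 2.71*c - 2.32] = 0.46 - 4.26*c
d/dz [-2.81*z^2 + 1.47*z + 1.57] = 1.47 - 5.62*z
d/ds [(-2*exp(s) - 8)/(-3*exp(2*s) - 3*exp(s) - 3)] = 2*(-(exp(s) + 4)*(2*exp(s) + 1) + exp(2*s) + exp(s) + 1)*exp(s)/(3*(exp(2*s) + exp(s) + 1)^2)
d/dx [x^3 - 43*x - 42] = 3*x^2 - 43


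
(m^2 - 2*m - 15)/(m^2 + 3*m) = (m - 5)/m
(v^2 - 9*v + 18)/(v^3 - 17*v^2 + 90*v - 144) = 1/(v - 8)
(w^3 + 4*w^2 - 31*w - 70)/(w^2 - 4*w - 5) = (w^2 + 9*w + 14)/(w + 1)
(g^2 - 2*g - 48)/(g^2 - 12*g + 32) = (g + 6)/(g - 4)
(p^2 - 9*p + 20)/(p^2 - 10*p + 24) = (p - 5)/(p - 6)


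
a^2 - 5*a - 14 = (a - 7)*(a + 2)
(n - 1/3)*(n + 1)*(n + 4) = n^3 + 14*n^2/3 + 7*n/3 - 4/3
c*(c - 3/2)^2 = c^3 - 3*c^2 + 9*c/4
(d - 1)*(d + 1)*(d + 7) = d^3 + 7*d^2 - d - 7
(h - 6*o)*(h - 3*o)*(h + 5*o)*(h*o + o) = h^4*o - 4*h^3*o^2 + h^3*o - 27*h^2*o^3 - 4*h^2*o^2 + 90*h*o^4 - 27*h*o^3 + 90*o^4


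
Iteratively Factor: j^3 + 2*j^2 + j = (j + 1)*(j^2 + j) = j*(j + 1)*(j + 1)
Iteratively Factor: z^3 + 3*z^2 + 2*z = (z + 1)*(z^2 + 2*z) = z*(z + 1)*(z + 2)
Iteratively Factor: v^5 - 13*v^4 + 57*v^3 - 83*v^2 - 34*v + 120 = (v - 5)*(v^4 - 8*v^3 + 17*v^2 + 2*v - 24) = (v - 5)*(v - 4)*(v^3 - 4*v^2 + v + 6) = (v - 5)*(v - 4)*(v - 2)*(v^2 - 2*v - 3) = (v - 5)*(v - 4)*(v - 3)*(v - 2)*(v + 1)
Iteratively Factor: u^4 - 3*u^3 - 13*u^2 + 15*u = (u - 5)*(u^3 + 2*u^2 - 3*u) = u*(u - 5)*(u^2 + 2*u - 3) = u*(u - 5)*(u - 1)*(u + 3)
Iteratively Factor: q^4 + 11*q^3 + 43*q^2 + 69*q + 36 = (q + 4)*(q^3 + 7*q^2 + 15*q + 9) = (q + 1)*(q + 4)*(q^2 + 6*q + 9) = (q + 1)*(q + 3)*(q + 4)*(q + 3)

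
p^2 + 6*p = p*(p + 6)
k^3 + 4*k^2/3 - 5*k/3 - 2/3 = (k - 1)*(k + 1/3)*(k + 2)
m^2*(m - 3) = m^3 - 3*m^2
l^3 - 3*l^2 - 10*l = l*(l - 5)*(l + 2)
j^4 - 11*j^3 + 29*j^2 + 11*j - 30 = (j - 6)*(j - 5)*(j - 1)*(j + 1)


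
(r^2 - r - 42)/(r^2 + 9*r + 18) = (r - 7)/(r + 3)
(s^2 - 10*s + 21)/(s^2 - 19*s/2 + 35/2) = 2*(s - 3)/(2*s - 5)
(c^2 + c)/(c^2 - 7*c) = (c + 1)/(c - 7)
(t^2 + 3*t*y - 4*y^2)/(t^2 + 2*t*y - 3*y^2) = (t + 4*y)/(t + 3*y)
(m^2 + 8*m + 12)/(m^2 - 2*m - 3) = (m^2 + 8*m + 12)/(m^2 - 2*m - 3)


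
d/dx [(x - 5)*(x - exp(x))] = x + (1 - exp(x))*(x - 5) - exp(x)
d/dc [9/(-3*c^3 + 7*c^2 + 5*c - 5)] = 9*(9*c^2 - 14*c - 5)/(3*c^3 - 7*c^2 - 5*c + 5)^2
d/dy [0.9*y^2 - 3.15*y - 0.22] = 1.8*y - 3.15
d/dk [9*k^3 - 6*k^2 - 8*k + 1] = 27*k^2 - 12*k - 8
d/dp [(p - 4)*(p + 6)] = 2*p + 2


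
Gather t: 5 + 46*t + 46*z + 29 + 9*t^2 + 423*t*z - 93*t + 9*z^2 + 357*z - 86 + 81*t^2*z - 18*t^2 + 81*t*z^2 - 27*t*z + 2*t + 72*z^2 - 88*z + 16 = t^2*(81*z - 9) + t*(81*z^2 + 396*z - 45) + 81*z^2 + 315*z - 36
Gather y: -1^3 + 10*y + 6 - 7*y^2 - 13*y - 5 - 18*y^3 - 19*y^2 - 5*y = -18*y^3 - 26*y^2 - 8*y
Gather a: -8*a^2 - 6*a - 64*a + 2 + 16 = -8*a^2 - 70*a + 18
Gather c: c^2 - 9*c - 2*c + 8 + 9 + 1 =c^2 - 11*c + 18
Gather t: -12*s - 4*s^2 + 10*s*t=-4*s^2 + 10*s*t - 12*s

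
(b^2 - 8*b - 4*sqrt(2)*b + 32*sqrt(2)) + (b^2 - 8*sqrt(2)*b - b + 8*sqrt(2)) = 2*b^2 - 12*sqrt(2)*b - 9*b + 40*sqrt(2)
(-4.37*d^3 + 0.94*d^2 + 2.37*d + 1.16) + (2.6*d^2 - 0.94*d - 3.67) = -4.37*d^3 + 3.54*d^2 + 1.43*d - 2.51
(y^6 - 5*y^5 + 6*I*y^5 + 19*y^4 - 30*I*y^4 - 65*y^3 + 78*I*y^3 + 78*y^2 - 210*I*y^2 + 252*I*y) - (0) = y^6 - 5*y^5 + 6*I*y^5 + 19*y^4 - 30*I*y^4 - 65*y^3 + 78*I*y^3 + 78*y^2 - 210*I*y^2 + 252*I*y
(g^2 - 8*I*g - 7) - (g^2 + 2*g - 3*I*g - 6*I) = -2*g - 5*I*g - 7 + 6*I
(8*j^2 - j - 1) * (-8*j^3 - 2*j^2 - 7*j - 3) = -64*j^5 - 8*j^4 - 46*j^3 - 15*j^2 + 10*j + 3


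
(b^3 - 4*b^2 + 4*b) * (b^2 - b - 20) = b^5 - 5*b^4 - 12*b^3 + 76*b^2 - 80*b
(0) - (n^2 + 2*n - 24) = -n^2 - 2*n + 24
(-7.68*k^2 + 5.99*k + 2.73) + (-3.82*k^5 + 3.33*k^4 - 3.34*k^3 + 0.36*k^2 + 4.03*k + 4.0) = -3.82*k^5 + 3.33*k^4 - 3.34*k^3 - 7.32*k^2 + 10.02*k + 6.73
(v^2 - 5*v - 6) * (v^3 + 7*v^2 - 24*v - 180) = v^5 + 2*v^4 - 65*v^3 - 102*v^2 + 1044*v + 1080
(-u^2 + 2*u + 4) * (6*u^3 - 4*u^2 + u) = -6*u^5 + 16*u^4 + 15*u^3 - 14*u^2 + 4*u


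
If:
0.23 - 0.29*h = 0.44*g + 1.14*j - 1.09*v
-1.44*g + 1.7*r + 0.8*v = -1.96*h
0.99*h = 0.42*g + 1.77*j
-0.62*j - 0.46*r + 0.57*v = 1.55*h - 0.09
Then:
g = 114.750069259585*v + 34.8532419508317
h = -19.7915346719505*v - 6.12027077486419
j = -38.298671420484*v - 11.6934630996977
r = 119.547945700485*v + 36.5790583105479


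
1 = 1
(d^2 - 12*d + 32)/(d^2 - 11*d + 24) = (d - 4)/(d - 3)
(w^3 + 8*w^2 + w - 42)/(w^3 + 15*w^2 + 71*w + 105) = (w - 2)/(w + 5)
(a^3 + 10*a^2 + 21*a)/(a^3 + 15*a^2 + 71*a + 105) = a/(a + 5)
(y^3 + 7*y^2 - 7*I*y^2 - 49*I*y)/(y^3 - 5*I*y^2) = (y^2 + 7*y*(1 - I) - 49*I)/(y*(y - 5*I))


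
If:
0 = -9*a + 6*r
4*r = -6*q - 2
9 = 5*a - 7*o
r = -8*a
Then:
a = 0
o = -9/7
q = -1/3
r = 0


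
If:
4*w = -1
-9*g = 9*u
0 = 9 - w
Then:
No Solution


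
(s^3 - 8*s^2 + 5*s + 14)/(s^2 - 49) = (s^2 - s - 2)/(s + 7)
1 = 1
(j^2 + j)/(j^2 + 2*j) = (j + 1)/(j + 2)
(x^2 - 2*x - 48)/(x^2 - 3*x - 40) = (x + 6)/(x + 5)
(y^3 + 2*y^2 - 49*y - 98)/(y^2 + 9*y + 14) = y - 7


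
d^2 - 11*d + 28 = (d - 7)*(d - 4)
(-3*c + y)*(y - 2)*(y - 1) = -3*c*y^2 + 9*c*y - 6*c + y^3 - 3*y^2 + 2*y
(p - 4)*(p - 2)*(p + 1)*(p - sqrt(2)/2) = p^4 - 5*p^3 - sqrt(2)*p^3/2 + 2*p^2 + 5*sqrt(2)*p^2/2 - sqrt(2)*p + 8*p - 4*sqrt(2)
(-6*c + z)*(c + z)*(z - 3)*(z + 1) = -6*c^2*z^2 + 12*c^2*z + 18*c^2 - 5*c*z^3 + 10*c*z^2 + 15*c*z + z^4 - 2*z^3 - 3*z^2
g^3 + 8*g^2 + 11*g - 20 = (g - 1)*(g + 4)*(g + 5)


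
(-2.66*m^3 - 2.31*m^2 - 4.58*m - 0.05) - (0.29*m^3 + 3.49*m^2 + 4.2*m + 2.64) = -2.95*m^3 - 5.8*m^2 - 8.78*m - 2.69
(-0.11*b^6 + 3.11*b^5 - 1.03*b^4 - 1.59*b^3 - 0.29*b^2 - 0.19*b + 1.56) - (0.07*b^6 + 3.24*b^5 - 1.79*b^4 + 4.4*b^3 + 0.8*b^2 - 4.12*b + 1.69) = -0.18*b^6 - 0.13*b^5 + 0.76*b^4 - 5.99*b^3 - 1.09*b^2 + 3.93*b - 0.13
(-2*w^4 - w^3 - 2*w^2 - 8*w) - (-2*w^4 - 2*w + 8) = -w^3 - 2*w^2 - 6*w - 8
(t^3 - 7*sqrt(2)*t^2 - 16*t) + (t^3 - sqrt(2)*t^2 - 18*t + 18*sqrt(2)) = 2*t^3 - 8*sqrt(2)*t^2 - 34*t + 18*sqrt(2)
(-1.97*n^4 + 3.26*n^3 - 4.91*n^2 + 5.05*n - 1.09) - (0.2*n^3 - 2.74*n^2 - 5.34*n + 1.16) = -1.97*n^4 + 3.06*n^3 - 2.17*n^2 + 10.39*n - 2.25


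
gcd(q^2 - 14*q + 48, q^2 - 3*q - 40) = q - 8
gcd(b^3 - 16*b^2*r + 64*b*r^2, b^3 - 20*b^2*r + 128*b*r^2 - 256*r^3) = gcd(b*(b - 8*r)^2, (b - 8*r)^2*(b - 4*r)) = b^2 - 16*b*r + 64*r^2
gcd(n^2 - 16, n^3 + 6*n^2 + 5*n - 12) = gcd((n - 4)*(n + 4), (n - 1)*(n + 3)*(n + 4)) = n + 4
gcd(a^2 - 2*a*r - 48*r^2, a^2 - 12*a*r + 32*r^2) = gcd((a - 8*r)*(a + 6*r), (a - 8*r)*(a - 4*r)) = -a + 8*r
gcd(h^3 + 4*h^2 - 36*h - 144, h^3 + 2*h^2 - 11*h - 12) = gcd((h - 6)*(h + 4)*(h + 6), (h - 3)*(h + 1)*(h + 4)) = h + 4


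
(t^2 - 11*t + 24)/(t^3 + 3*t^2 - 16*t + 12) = (t^2 - 11*t + 24)/(t^3 + 3*t^2 - 16*t + 12)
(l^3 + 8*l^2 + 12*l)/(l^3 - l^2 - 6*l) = (l + 6)/(l - 3)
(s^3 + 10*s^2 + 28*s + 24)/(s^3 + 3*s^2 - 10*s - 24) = (s^2 + 8*s + 12)/(s^2 + s - 12)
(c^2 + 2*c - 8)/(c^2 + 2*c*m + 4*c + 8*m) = (c - 2)/(c + 2*m)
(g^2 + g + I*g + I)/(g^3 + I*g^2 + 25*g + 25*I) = (g + 1)/(g^2 + 25)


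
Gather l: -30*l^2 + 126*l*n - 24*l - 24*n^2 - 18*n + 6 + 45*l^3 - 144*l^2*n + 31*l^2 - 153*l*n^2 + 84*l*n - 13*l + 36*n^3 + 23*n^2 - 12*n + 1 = 45*l^3 + l^2*(1 - 144*n) + l*(-153*n^2 + 210*n - 37) + 36*n^3 - n^2 - 30*n + 7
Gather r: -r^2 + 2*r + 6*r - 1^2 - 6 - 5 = -r^2 + 8*r - 12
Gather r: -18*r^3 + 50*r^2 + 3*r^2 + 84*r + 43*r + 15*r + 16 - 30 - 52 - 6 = -18*r^3 + 53*r^2 + 142*r - 72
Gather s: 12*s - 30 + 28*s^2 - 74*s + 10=28*s^2 - 62*s - 20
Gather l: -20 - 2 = -22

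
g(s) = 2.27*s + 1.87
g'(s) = 2.27000000000000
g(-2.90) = -4.71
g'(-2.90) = 2.27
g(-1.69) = -1.97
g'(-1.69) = 2.27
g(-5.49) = -10.59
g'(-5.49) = 2.27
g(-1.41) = -1.33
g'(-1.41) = 2.27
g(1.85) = 6.07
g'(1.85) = 2.27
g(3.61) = 10.06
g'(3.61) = 2.27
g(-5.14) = -9.80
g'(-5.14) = 2.27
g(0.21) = 2.35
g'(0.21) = 2.27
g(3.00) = 8.68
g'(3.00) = 2.27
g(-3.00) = -4.94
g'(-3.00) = 2.27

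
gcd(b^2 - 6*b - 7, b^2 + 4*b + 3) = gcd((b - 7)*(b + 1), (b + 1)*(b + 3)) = b + 1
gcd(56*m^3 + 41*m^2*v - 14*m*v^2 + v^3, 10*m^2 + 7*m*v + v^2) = 1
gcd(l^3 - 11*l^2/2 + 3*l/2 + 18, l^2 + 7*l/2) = 1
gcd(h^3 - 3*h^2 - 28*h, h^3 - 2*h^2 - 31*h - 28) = h^2 - 3*h - 28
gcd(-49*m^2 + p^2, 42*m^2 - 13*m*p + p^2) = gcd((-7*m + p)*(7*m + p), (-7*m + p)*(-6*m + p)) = -7*m + p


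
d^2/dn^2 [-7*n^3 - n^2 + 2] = -42*n - 2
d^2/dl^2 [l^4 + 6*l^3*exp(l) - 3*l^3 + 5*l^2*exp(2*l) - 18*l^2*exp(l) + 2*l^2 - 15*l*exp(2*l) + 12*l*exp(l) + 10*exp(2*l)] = 6*l^3*exp(l) + 20*l^2*exp(2*l) + 18*l^2*exp(l) + 12*l^2 - 20*l*exp(2*l) - 24*l*exp(l) - 18*l - 10*exp(2*l) - 12*exp(l) + 4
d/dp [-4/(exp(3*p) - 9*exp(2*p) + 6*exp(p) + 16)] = 12*(exp(2*p) - 6*exp(p) + 2)*exp(p)/(exp(3*p) - 9*exp(2*p) + 6*exp(p) + 16)^2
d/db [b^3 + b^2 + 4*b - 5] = 3*b^2 + 2*b + 4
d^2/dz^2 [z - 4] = 0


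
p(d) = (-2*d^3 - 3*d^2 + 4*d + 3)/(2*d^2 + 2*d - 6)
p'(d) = (-4*d - 2)*(-2*d^3 - 3*d^2 + 4*d + 3)/(2*d^2 + 2*d - 6)^2 + (-6*d^2 - 6*d + 4)/(2*d^2 + 2*d - 6)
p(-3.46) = 3.27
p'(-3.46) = -0.75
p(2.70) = -3.39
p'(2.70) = -0.89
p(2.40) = -3.13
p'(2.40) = -0.84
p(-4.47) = 4.15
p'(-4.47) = -0.93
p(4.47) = -5.07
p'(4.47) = -0.98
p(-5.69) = 5.31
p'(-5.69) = -0.97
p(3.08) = -3.74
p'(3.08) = -0.93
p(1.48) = -3.08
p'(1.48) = 4.77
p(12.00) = -12.54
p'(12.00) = -1.00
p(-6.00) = 5.61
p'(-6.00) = -0.97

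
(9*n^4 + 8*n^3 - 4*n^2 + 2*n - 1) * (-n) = -9*n^5 - 8*n^4 + 4*n^3 - 2*n^2 + n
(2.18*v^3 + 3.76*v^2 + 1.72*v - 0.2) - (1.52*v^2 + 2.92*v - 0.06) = 2.18*v^3 + 2.24*v^2 - 1.2*v - 0.14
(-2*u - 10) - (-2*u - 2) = -8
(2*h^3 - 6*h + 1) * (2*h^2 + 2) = 4*h^5 - 8*h^3 + 2*h^2 - 12*h + 2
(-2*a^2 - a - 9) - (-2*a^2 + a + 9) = -2*a - 18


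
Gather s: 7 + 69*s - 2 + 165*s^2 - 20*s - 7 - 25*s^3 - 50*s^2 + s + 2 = -25*s^3 + 115*s^2 + 50*s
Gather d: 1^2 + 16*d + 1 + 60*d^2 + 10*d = 60*d^2 + 26*d + 2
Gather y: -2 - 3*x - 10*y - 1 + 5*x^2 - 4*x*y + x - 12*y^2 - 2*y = 5*x^2 - 2*x - 12*y^2 + y*(-4*x - 12) - 3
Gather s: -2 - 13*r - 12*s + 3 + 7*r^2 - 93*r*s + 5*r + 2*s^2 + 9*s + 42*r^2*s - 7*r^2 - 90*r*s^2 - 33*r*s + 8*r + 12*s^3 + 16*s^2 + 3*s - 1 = 12*s^3 + s^2*(18 - 90*r) + s*(42*r^2 - 126*r)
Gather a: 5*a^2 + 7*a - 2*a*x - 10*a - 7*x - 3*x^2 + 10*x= 5*a^2 + a*(-2*x - 3) - 3*x^2 + 3*x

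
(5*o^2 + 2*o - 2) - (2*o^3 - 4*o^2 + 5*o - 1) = -2*o^3 + 9*o^2 - 3*o - 1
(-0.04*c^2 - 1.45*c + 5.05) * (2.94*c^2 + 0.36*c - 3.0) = -0.1176*c^4 - 4.2774*c^3 + 14.445*c^2 + 6.168*c - 15.15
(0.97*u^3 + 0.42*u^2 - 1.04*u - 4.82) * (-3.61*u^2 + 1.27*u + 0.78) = -3.5017*u^5 - 0.2843*u^4 + 5.0444*u^3 + 16.407*u^2 - 6.9326*u - 3.7596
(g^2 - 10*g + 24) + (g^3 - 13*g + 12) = g^3 + g^2 - 23*g + 36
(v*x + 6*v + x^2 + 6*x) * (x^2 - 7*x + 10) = v*x^3 - v*x^2 - 32*v*x + 60*v + x^4 - x^3 - 32*x^2 + 60*x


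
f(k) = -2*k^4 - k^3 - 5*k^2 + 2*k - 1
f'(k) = -8*k^3 - 3*k^2 - 10*k + 2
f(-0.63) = -4.31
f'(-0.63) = 9.11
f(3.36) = -343.57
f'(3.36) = -368.93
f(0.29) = -0.88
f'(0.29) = -1.35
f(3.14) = -269.40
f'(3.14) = -306.65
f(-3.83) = -456.18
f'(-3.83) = 445.75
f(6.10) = -3171.00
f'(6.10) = -1986.48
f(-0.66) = -4.59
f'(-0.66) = 9.59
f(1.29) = -14.43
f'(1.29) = -33.07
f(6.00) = -2977.00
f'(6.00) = -1894.00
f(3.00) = -229.00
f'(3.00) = -271.00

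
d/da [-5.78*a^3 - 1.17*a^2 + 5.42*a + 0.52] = -17.34*a^2 - 2.34*a + 5.42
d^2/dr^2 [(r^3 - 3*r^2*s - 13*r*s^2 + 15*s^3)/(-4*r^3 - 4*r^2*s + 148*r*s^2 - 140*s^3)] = 2*s/(r^3 + 21*r^2*s + 147*r*s^2 + 343*s^3)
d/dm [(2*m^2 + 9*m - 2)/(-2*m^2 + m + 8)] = 2*(10*m^2 + 12*m + 37)/(4*m^4 - 4*m^3 - 31*m^2 + 16*m + 64)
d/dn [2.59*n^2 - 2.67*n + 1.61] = 5.18*n - 2.67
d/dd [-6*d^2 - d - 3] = -12*d - 1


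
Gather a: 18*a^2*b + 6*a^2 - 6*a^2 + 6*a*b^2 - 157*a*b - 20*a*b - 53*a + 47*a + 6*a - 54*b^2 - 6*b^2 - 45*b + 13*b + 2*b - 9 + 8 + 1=18*a^2*b + a*(6*b^2 - 177*b) - 60*b^2 - 30*b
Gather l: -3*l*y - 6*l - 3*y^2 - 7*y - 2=l*(-3*y - 6) - 3*y^2 - 7*y - 2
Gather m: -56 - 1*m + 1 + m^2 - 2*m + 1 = m^2 - 3*m - 54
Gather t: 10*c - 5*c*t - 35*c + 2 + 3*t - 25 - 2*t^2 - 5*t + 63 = -25*c - 2*t^2 + t*(-5*c - 2) + 40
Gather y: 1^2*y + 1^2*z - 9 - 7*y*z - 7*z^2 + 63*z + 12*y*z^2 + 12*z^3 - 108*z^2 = y*(12*z^2 - 7*z + 1) + 12*z^3 - 115*z^2 + 64*z - 9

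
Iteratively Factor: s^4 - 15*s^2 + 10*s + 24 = (s + 1)*(s^3 - s^2 - 14*s + 24) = (s - 3)*(s + 1)*(s^2 + 2*s - 8) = (s - 3)*(s - 2)*(s + 1)*(s + 4)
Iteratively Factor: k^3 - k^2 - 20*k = (k)*(k^2 - k - 20) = k*(k - 5)*(k + 4)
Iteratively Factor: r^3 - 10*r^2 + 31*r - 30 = (r - 3)*(r^2 - 7*r + 10) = (r - 5)*(r - 3)*(r - 2)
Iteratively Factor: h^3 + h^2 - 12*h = (h + 4)*(h^2 - 3*h) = h*(h + 4)*(h - 3)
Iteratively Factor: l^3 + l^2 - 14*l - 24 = (l + 2)*(l^2 - l - 12) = (l + 2)*(l + 3)*(l - 4)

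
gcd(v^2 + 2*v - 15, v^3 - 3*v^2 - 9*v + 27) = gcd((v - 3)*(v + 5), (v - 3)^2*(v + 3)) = v - 3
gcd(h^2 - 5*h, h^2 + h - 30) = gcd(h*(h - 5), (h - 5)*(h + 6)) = h - 5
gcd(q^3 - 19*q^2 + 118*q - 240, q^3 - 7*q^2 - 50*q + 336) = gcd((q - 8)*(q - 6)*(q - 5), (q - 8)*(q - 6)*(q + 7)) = q^2 - 14*q + 48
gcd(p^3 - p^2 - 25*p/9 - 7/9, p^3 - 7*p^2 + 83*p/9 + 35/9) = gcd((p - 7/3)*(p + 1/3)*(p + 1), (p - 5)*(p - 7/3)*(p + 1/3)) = p^2 - 2*p - 7/9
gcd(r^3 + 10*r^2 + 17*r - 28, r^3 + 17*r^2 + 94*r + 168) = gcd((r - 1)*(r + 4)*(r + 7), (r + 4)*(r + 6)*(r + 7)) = r^2 + 11*r + 28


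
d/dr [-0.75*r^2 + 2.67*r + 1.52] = 2.67 - 1.5*r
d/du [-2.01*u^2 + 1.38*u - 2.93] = 1.38 - 4.02*u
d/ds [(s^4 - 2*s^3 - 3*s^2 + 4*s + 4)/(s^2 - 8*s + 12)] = 2*(s^3 - 9*s^2 + 10)/(s^2 - 12*s + 36)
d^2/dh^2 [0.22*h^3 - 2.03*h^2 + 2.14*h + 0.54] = 1.32*h - 4.06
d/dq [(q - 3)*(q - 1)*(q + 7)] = 3*q^2 + 6*q - 25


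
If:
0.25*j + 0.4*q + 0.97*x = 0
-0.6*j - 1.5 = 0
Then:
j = -2.50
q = 1.5625 - 2.425*x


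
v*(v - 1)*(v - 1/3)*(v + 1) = v^4 - v^3/3 - v^2 + v/3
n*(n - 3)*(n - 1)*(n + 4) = n^4 - 13*n^2 + 12*n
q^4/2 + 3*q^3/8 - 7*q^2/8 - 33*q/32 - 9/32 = (q/2 + 1/4)*(q - 3/2)*(q + 3/4)*(q + 1)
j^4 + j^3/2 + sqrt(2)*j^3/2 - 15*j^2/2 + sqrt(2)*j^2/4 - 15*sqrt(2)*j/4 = j*(j - 5/2)*(j + 3)*(j + sqrt(2)/2)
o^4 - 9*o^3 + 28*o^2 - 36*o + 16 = (o - 4)*(o - 2)^2*(o - 1)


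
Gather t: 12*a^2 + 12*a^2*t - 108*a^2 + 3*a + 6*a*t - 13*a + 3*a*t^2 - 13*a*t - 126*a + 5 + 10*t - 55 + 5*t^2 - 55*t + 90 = -96*a^2 - 136*a + t^2*(3*a + 5) + t*(12*a^2 - 7*a - 45) + 40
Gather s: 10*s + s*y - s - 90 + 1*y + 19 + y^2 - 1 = s*(y + 9) + y^2 + y - 72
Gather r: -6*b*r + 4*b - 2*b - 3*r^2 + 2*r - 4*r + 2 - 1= 2*b - 3*r^2 + r*(-6*b - 2) + 1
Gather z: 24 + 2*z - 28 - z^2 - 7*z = -z^2 - 5*z - 4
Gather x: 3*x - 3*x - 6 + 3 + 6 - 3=0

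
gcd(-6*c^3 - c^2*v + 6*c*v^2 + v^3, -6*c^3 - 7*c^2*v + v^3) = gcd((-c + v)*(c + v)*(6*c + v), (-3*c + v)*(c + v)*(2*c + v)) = c + v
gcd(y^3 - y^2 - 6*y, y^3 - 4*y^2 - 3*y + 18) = y^2 - y - 6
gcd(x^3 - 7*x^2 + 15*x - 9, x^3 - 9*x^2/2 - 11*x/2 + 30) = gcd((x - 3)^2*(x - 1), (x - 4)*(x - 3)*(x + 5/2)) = x - 3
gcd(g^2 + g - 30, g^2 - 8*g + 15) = g - 5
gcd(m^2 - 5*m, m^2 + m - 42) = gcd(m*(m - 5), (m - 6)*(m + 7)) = 1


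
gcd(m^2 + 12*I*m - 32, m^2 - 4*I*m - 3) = 1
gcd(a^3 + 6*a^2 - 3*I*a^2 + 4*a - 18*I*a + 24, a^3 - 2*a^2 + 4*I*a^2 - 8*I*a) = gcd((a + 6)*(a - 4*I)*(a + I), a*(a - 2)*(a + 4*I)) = 1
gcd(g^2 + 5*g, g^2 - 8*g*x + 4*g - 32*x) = 1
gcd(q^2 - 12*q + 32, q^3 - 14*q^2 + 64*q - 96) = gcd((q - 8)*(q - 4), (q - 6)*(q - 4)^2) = q - 4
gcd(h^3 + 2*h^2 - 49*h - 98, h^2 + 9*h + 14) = h^2 + 9*h + 14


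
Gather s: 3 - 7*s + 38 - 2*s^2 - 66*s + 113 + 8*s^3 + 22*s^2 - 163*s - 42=8*s^3 + 20*s^2 - 236*s + 112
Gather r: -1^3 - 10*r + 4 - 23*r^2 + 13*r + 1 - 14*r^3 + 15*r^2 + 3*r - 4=-14*r^3 - 8*r^2 + 6*r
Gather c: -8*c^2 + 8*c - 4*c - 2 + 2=-8*c^2 + 4*c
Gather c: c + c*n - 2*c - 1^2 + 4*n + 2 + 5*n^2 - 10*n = c*(n - 1) + 5*n^2 - 6*n + 1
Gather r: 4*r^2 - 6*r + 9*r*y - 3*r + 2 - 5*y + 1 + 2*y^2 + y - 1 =4*r^2 + r*(9*y - 9) + 2*y^2 - 4*y + 2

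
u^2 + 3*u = u*(u + 3)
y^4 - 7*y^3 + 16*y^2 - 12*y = y*(y - 3)*(y - 2)^2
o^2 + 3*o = o*(o + 3)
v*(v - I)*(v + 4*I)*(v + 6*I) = v^4 + 9*I*v^3 - 14*v^2 + 24*I*v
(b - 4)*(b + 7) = b^2 + 3*b - 28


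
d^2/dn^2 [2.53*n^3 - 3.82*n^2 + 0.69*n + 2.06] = 15.18*n - 7.64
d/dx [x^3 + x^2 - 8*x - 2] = 3*x^2 + 2*x - 8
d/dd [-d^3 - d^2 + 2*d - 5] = -3*d^2 - 2*d + 2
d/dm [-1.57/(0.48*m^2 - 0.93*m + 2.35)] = (1.5072*m - 1.4601)/(0.48*m^2 - 0.93*m + 2.35)^2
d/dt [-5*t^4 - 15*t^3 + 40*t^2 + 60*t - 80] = -20*t^3 - 45*t^2 + 80*t + 60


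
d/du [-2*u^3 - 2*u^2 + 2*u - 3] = -6*u^2 - 4*u + 2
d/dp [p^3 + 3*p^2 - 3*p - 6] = 3*p^2 + 6*p - 3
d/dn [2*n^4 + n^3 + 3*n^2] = n*(8*n^2 + 3*n + 6)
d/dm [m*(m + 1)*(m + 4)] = 3*m^2 + 10*m + 4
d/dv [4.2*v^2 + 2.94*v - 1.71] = 8.4*v + 2.94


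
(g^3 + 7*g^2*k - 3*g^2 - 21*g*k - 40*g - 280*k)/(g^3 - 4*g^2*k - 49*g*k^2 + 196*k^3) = (g^2 - 3*g - 40)/(g^2 - 11*g*k + 28*k^2)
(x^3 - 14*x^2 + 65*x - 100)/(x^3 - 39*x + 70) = (x^2 - 9*x + 20)/(x^2 + 5*x - 14)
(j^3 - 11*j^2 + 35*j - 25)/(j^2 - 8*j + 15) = (j^2 - 6*j + 5)/(j - 3)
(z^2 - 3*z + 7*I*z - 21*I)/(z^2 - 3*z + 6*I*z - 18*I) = (z + 7*I)/(z + 6*I)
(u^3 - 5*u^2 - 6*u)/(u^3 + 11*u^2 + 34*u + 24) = u*(u - 6)/(u^2 + 10*u + 24)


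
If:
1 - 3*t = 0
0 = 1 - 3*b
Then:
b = 1/3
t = 1/3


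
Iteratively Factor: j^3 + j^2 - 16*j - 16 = (j - 4)*(j^2 + 5*j + 4) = (j - 4)*(j + 4)*(j + 1)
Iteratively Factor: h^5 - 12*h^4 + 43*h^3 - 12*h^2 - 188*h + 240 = (h + 2)*(h^4 - 14*h^3 + 71*h^2 - 154*h + 120) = (h - 3)*(h + 2)*(h^3 - 11*h^2 + 38*h - 40) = (h - 4)*(h - 3)*(h + 2)*(h^2 - 7*h + 10) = (h - 5)*(h - 4)*(h - 3)*(h + 2)*(h - 2)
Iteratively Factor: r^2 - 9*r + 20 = (r - 4)*(r - 5)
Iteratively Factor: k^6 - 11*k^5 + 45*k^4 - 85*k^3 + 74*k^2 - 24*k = (k - 1)*(k^5 - 10*k^4 + 35*k^3 - 50*k^2 + 24*k) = (k - 3)*(k - 1)*(k^4 - 7*k^3 + 14*k^2 - 8*k) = (k - 3)*(k - 2)*(k - 1)*(k^3 - 5*k^2 + 4*k) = (k - 3)*(k - 2)*(k - 1)^2*(k^2 - 4*k) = k*(k - 3)*(k - 2)*(k - 1)^2*(k - 4)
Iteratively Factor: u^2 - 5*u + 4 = (u - 4)*(u - 1)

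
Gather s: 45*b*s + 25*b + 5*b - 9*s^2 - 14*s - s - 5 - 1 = 30*b - 9*s^2 + s*(45*b - 15) - 6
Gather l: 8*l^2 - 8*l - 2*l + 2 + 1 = 8*l^2 - 10*l + 3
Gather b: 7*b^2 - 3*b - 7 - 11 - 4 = 7*b^2 - 3*b - 22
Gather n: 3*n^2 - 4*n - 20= 3*n^2 - 4*n - 20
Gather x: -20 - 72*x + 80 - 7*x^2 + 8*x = -7*x^2 - 64*x + 60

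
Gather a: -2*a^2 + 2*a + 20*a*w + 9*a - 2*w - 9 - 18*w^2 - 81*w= -2*a^2 + a*(20*w + 11) - 18*w^2 - 83*w - 9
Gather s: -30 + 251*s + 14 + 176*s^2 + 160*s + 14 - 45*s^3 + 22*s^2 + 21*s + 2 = -45*s^3 + 198*s^2 + 432*s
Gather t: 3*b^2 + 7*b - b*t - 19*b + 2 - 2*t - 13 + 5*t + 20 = 3*b^2 - 12*b + t*(3 - b) + 9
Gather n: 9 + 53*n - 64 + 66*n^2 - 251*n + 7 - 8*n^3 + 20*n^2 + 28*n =-8*n^3 + 86*n^2 - 170*n - 48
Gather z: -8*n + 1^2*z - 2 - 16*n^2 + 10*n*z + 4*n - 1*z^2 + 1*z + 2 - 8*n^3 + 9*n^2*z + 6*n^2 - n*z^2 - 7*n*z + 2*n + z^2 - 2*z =-8*n^3 - 10*n^2 - n*z^2 - 2*n + z*(9*n^2 + 3*n)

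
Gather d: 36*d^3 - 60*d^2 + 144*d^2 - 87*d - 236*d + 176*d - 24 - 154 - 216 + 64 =36*d^3 + 84*d^2 - 147*d - 330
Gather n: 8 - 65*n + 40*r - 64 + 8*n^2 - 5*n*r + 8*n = 8*n^2 + n*(-5*r - 57) + 40*r - 56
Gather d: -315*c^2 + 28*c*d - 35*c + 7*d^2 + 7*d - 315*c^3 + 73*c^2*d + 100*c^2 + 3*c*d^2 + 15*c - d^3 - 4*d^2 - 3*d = -315*c^3 - 215*c^2 - 20*c - d^3 + d^2*(3*c + 3) + d*(73*c^2 + 28*c + 4)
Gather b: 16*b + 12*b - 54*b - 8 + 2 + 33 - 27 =-26*b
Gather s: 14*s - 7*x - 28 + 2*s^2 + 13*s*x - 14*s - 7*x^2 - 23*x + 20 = 2*s^2 + 13*s*x - 7*x^2 - 30*x - 8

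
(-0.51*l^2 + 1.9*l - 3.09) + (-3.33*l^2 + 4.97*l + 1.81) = -3.84*l^2 + 6.87*l - 1.28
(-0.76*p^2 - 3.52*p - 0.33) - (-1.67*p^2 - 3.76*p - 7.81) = 0.91*p^2 + 0.24*p + 7.48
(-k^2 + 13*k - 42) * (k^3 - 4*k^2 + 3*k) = -k^5 + 17*k^4 - 97*k^3 + 207*k^2 - 126*k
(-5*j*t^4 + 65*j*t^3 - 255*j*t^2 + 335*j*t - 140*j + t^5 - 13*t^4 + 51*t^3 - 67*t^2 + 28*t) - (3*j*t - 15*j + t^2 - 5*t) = -5*j*t^4 + 65*j*t^3 - 255*j*t^2 + 332*j*t - 125*j + t^5 - 13*t^4 + 51*t^3 - 68*t^2 + 33*t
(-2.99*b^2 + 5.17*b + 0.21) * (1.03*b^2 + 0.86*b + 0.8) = -3.0797*b^4 + 2.7537*b^3 + 2.2705*b^2 + 4.3166*b + 0.168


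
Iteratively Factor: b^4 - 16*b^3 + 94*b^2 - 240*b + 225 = (b - 3)*(b^3 - 13*b^2 + 55*b - 75) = (b - 5)*(b - 3)*(b^2 - 8*b + 15) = (b - 5)*(b - 3)^2*(b - 5)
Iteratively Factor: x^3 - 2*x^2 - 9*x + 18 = (x - 3)*(x^2 + x - 6) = (x - 3)*(x + 3)*(x - 2)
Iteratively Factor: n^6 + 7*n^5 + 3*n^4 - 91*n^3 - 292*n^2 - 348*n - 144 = (n + 3)*(n^5 + 4*n^4 - 9*n^3 - 64*n^2 - 100*n - 48) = (n + 2)*(n + 3)*(n^4 + 2*n^3 - 13*n^2 - 38*n - 24) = (n + 1)*(n + 2)*(n + 3)*(n^3 + n^2 - 14*n - 24) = (n + 1)*(n + 2)*(n + 3)^2*(n^2 - 2*n - 8) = (n - 4)*(n + 1)*(n + 2)*(n + 3)^2*(n + 2)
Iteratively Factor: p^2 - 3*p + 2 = (p - 2)*(p - 1)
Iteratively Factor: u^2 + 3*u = (u)*(u + 3)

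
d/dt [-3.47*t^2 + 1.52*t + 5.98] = 1.52 - 6.94*t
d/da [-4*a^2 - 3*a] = -8*a - 3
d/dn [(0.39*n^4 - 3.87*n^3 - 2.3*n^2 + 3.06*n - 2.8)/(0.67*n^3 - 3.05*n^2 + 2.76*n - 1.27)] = (0.2613*n^6 - 2.379*n^5 + 16.5737*n^4 - 27.444*n^3 + 23.3577*n^2 - 11.238*n + 3.8418)/(0.4489*n^6 - 4.087*n^5 + 13.0009*n^4 - 18.5378*n^3 + 15.3646*n^2 - 7.0104*n + 1.6129)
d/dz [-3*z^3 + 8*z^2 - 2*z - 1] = -9*z^2 + 16*z - 2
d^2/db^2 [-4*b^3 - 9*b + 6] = -24*b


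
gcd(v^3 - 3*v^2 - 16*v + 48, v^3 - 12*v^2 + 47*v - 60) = v^2 - 7*v + 12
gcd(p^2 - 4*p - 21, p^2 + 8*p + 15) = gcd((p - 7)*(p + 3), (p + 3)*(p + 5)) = p + 3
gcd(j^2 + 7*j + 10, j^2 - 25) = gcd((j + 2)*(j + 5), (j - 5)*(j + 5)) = j + 5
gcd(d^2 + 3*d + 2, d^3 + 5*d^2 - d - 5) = d + 1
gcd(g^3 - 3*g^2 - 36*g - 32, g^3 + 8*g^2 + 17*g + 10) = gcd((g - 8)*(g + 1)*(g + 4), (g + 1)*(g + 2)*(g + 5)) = g + 1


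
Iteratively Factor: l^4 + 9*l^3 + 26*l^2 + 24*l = (l + 4)*(l^3 + 5*l^2 + 6*l) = (l + 2)*(l + 4)*(l^2 + 3*l) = (l + 2)*(l + 3)*(l + 4)*(l)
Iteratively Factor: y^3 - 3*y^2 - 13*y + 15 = (y - 5)*(y^2 + 2*y - 3) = (y - 5)*(y - 1)*(y + 3)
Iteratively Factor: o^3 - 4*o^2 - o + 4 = (o - 4)*(o^2 - 1) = (o - 4)*(o - 1)*(o + 1)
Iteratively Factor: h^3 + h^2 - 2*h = (h + 2)*(h^2 - h) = h*(h + 2)*(h - 1)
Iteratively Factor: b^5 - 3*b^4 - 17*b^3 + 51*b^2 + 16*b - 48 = (b - 3)*(b^4 - 17*b^2 + 16) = (b - 4)*(b - 3)*(b^3 + 4*b^2 - b - 4) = (b - 4)*(b - 3)*(b + 1)*(b^2 + 3*b - 4) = (b - 4)*(b - 3)*(b - 1)*(b + 1)*(b + 4)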